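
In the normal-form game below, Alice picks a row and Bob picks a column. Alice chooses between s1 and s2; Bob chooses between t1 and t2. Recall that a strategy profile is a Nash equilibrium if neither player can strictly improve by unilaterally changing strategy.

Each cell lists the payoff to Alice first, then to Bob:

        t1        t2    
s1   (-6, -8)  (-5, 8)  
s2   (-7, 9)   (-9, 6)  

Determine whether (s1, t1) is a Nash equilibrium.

No

At (s1, t1), Alice earns -6; switching to s2 would give -7, so Alice has no profitable deviation.
Bob earns -8; switching to t2 would give 8, so Bob would deviate.
Since at least one player can profitably deviate, this is not a Nash equilibrium.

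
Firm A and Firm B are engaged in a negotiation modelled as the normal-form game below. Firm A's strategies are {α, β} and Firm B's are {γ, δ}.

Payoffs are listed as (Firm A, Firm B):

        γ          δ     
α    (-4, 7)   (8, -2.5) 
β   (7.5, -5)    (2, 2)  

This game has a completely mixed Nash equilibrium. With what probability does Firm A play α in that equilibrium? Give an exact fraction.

14/33

Let p be the probability that Firm A plays α. In a completely mixed equilibrium, Firm B must be indifferent between γ and δ.
Firm B's expected payoff from γ is 7p − 5(1−p); from δ it is −2.5p + 2(1−p).
Setting these equal: 12p − 5 = −4.5p + 2, so p = 14/33.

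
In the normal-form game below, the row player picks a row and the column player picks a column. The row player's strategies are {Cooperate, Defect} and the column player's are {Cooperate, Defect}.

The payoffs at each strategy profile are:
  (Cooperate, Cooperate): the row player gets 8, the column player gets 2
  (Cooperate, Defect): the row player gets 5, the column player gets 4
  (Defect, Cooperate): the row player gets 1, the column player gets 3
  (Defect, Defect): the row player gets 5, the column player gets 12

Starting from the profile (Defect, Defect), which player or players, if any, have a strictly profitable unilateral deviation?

Neither

The row player at (Defect, Defect) earns 5; deviating to Cooperate yields 5 — not better.
The column player earns 12; deviating to Cooperate yields 3 — not better.
Neither player can strictly improve; the profile is a Nash equilibrium.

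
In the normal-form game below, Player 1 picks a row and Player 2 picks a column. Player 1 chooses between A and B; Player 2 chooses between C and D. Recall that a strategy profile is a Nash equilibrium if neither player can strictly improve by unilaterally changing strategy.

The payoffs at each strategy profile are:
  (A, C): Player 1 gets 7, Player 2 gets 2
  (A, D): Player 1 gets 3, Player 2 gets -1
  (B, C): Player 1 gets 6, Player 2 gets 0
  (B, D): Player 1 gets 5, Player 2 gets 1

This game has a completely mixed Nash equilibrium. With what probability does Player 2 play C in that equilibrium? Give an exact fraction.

Let c be the probability that Player 2 plays C. In a completely mixed equilibrium, Player 1 must be indifferent between A and B.
Player 1's expected payoff from A is 7c + 3(1−c); from B it is 6c + 5(1−c).
Setting these equal: 4c + 3 = c + 5, so c = 2/3.

2/3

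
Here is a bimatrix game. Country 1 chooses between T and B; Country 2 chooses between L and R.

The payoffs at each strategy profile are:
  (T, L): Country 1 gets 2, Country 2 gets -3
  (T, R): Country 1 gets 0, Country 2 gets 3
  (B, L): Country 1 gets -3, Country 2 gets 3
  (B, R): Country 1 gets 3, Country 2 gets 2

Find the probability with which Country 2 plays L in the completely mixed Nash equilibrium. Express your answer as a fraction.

3/8

Let y be the probability that Country 2 plays L. In a completely mixed equilibrium, Country 1 must be indifferent between T and B.
Country 1's expected payoff from T is 2y; from B it is −3y + 3(1−y).
Setting these equal: 2y = −6y + 3, so y = 3/8.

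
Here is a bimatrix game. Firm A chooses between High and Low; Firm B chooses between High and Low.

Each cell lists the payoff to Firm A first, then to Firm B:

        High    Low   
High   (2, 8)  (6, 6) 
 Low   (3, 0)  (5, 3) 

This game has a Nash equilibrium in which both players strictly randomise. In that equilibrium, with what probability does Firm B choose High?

Let y be the probability that Firm B plays High. In a completely mixed equilibrium, Firm A must be indifferent between High and Low.
Firm A's expected payoff from High is 2y + 6(1−y); from Low it is 3y + 5(1−y).
Setting these equal: −4y + 6 = −2y + 5, so y = 1/2.

1/2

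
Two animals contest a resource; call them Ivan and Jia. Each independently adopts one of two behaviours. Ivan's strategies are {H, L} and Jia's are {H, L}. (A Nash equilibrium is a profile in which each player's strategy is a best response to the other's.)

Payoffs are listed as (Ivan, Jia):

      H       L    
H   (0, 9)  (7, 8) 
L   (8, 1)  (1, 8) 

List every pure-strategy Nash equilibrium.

(H, H): Ivan prefers L (8 > 0) — not an equilibrium.
(H, L): Jia prefers H (9 > 8) — not an equilibrium.
(L, H): Jia prefers L (8 > 1) — not an equilibrium.
(L, L): Ivan prefers H (7 > 1) — not an equilibrium.

none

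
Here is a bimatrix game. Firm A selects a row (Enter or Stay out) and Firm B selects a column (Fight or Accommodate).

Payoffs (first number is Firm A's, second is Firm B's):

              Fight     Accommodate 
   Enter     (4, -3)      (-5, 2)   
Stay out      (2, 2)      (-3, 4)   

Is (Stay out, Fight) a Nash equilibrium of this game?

At (Stay out, Fight), Firm A earns 2; switching to Enter would give 4, so Firm A would deviate.
Firm B earns 2; switching to Accommodate would give 4, so Firm B would deviate.
Since at least one player can profitably deviate, this is not a Nash equilibrium.

No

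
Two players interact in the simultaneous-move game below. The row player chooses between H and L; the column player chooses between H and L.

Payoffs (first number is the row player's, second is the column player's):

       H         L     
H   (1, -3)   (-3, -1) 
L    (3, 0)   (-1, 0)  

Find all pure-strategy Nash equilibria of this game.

(L, H) and (L, L)

(H, H): the row player prefers L (3 > 1); the column player prefers L (-1 > -3) — not an equilibrium.
(H, L): the row player prefers L (-1 > -3) — not an equilibrium.
(L, H): the row player gets 3 ≥ 1 from H, and the column player gets 0 ≥ 0 from L — Nash equilibrium.
(L, L): the row player gets -1 ≥ -3 from H, and the column player gets 0 ≥ 0 from H — Nash equilibrium.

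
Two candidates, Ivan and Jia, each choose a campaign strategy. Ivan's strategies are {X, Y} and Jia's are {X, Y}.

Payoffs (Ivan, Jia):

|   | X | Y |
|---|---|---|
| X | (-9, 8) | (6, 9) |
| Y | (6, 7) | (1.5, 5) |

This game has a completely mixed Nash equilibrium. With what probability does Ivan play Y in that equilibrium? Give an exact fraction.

Let r be the probability that Ivan plays X. In a completely mixed equilibrium, Jia must be indifferent between X and Y.
Jia's expected payoff from X is 8r + 7(1−r); from Y it is 9r + 5(1−r).
Setting these equal: r + 7 = 4r + 5, so r = 2/3.
Therefore Ivan plays Y with probability 1 − 2/3 = 1/3.

1/3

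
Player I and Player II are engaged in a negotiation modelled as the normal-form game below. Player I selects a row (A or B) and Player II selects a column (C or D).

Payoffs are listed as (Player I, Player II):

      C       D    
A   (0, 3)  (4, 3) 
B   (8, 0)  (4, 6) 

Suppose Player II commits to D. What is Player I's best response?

Against D, Player I earns 4 from A and 4 from B.
So either strategy is a best response.

either — both A and B are best responses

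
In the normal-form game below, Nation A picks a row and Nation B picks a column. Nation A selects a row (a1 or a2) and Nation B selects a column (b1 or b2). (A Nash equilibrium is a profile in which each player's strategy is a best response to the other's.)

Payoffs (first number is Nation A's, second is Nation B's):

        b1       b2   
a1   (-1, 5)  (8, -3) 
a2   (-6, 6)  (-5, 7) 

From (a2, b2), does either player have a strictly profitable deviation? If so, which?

Nation A

Nation A at (a2, b2) earns -5; deviating to a1 yields 8 — a strict improvement.
Nation B earns 7; deviating to b1 yields 6 — not better.
Only Nation A has a strictly profitable deviation.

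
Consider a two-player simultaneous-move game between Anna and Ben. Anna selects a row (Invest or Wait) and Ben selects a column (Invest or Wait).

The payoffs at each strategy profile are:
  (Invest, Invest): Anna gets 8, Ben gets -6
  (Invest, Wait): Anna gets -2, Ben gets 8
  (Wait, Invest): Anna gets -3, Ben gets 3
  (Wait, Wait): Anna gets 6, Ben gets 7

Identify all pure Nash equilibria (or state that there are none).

(Invest, Invest): Ben prefers Wait (8 > -6) — not an equilibrium.
(Invest, Wait): Anna prefers Wait (6 > -2) — not an equilibrium.
(Wait, Invest): Anna prefers Invest (8 > -3); Ben prefers Wait (7 > 3) — not an equilibrium.
(Wait, Wait): Anna gets 6 ≥ -2 from Invest, and Ben gets 7 ≥ 3 from Invest — Nash equilibrium.

(Wait, Wait)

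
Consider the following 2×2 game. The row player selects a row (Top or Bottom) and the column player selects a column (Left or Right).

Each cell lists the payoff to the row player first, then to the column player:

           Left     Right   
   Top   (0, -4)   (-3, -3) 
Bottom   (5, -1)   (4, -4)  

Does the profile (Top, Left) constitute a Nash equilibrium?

At (Top, Left), the row player earns 0; switching to Bottom would give 5, so the row player would deviate.
The column player earns -4; switching to Right would give -3, so the column player would deviate.
Since at least one player can profitably deviate, this is not a Nash equilibrium.

No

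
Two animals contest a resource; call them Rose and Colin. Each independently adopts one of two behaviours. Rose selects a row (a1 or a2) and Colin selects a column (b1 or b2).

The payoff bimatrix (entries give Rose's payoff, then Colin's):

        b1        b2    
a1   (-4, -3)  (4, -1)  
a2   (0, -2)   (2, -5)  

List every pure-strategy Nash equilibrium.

(a1, b1): Rose prefers a2 (0 > -4); Colin prefers b2 (-1 > -3) — not an equilibrium.
(a1, b2): Rose gets 4 ≥ 2 from a2, and Colin gets -1 ≥ -3 from b1 — Nash equilibrium.
(a2, b1): Rose gets 0 ≥ -4 from a1, and Colin gets -2 ≥ -5 from b2 — Nash equilibrium.
(a2, b2): Rose prefers a1 (4 > 2); Colin prefers b1 (-2 > -5) — not an equilibrium.

(a1, b2) and (a2, b1)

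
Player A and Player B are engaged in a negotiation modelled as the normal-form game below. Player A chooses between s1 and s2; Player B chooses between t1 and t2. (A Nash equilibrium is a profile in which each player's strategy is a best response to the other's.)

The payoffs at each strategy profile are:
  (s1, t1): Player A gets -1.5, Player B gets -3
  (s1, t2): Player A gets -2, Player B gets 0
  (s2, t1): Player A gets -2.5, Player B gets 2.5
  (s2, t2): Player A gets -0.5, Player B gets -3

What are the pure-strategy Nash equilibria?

(s1, t1): Player B prefers t2 (0 > -3) — not an equilibrium.
(s1, t2): Player A prefers s2 (-0.5 > -2) — not an equilibrium.
(s2, t1): Player A prefers s1 (-1.5 > -2.5) — not an equilibrium.
(s2, t2): Player B prefers t1 (2.5 > -3) — not an equilibrium.

none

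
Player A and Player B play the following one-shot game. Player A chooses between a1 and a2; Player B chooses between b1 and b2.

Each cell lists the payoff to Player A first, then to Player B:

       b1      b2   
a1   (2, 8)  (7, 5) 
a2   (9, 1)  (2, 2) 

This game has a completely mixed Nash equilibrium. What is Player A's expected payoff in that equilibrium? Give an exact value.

59/12

First find y, the probability Player B plays b1, from Player A's indifference between a1 and a2: 2y + 7(1−y) = 9y + 2(1−y), giving y = 5/12.
Since Player A is indifferent in equilibrium, Player A's expected payoff equals the payoff from either row against (5/12, 7/12). Using a1: 2(5/12) + 7(7/12) = 59/12.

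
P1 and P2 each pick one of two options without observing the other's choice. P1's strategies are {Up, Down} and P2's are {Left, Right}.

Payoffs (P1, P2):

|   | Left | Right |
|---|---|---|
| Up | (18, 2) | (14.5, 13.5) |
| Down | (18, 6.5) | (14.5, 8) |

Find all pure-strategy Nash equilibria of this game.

(Up, Right) and (Down, Right)

(Up, Left): P2 prefers Right (13.5 > 2) — not an equilibrium.
(Up, Right): P1 gets 14.5 ≥ 14.5 from Down, and P2 gets 13.5 ≥ 2 from Left — Nash equilibrium.
(Down, Left): P2 prefers Right (8 > 6.5) — not an equilibrium.
(Down, Right): P1 gets 14.5 ≥ 14.5 from Up, and P2 gets 8 ≥ 6.5 from Left — Nash equilibrium.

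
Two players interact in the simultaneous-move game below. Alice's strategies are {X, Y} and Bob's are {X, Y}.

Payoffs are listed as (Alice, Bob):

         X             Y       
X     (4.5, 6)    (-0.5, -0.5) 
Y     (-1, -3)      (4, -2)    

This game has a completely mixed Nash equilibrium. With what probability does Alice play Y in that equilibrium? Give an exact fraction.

13/15

Let r be the probability that Alice plays X. In a completely mixed equilibrium, Bob must be indifferent between X and Y.
Bob's expected payoff from X is 6r − 3(1−r); from Y it is −0.5r − 2(1−r).
Setting these equal: 9r − 3 = 1.5r − 2, so r = 2/15.
Therefore Alice plays Y with probability 1 − 2/15 = 13/15.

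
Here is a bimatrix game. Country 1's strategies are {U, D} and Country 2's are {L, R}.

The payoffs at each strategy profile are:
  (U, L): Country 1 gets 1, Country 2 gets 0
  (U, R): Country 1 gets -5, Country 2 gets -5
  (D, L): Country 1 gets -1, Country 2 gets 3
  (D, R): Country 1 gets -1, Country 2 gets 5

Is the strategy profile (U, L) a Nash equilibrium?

At (U, L), Country 1 earns 1; switching to D would give -1, so Country 1 has no profitable deviation.
Country 2 earns 0; switching to R would give -5, so Country 2 has no profitable deviation.
Neither player can gain by a unilateral deviation, so this profile is a Nash equilibrium.

Yes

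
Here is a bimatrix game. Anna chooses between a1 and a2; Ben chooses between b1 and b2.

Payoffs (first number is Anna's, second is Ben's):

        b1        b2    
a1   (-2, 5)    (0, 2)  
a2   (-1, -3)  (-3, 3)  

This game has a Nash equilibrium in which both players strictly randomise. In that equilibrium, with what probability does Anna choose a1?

2/3

Let x be the probability that Anna plays a1. In a completely mixed equilibrium, Ben must be indifferent between b1 and b2.
Ben's expected payoff from b1 is 5x − 3(1−x); from b2 it is 2x + 3(1−x).
Setting these equal: 8x − 3 = −x + 3, so x = 2/3.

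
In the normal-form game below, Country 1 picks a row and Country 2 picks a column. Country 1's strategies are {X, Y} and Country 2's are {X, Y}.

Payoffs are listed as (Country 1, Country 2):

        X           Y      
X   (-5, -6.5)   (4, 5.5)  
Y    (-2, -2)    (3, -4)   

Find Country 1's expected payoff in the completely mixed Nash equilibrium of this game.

First find y, the probability Country 2 plays X, from Country 1's indifference between X and Y: −5y + 4(1−y) = −2y + 3(1−y), giving y = 1/4.
Since Country 1 is indifferent in equilibrium, Country 1's expected payoff equals the payoff from either row against (1/4, 3/4). Using X: −5(1/4) + 4(3/4) = 7/4.

7/4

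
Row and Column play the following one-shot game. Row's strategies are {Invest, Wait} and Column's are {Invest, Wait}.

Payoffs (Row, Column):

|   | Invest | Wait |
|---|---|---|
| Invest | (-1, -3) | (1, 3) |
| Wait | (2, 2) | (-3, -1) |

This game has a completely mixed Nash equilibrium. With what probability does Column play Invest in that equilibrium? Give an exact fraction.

4/7

Let y be the probability that Column plays Invest. In a completely mixed equilibrium, Row must be indifferent between Invest and Wait.
Row's expected payoff from Invest is −y + (1−y); from Wait it is 2y − 3(1−y).
Setting these equal: −2y + 1 = 5y − 3, so y = 4/7.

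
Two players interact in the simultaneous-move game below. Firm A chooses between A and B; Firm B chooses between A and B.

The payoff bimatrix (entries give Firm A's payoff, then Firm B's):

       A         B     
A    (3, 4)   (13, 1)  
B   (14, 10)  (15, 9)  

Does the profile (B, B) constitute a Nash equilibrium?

No

At (B, B), Firm A earns 15; switching to A would give 13, so Firm A has no profitable deviation.
Firm B earns 9; switching to A would give 10, so Firm B would deviate.
Since at least one player can profitably deviate, this is not a Nash equilibrium.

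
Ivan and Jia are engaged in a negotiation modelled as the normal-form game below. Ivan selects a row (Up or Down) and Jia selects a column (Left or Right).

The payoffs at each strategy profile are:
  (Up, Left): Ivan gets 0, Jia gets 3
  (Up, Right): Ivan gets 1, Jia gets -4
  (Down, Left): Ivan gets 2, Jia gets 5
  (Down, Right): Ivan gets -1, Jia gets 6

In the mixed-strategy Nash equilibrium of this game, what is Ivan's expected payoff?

1/2

First find y, the probability Jia plays Left, from Ivan's indifference between Up and Down: (1−y) = 2y − (1−y), giving y = 1/2.
Since Ivan is indifferent in equilibrium, Ivan's expected payoff equals the payoff from either row against (1/2, 1/2). Using Up: (1/2) = 1/2.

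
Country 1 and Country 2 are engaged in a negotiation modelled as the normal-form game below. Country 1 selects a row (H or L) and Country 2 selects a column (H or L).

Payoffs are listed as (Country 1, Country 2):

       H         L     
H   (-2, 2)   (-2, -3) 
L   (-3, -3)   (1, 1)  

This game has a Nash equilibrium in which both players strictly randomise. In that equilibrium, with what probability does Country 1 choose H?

4/9

Let r be the probability that Country 1 plays H. In a completely mixed equilibrium, Country 2 must be indifferent between H and L.
Country 2's expected payoff from H is 2r − 3(1−r); from L it is −3r + (1−r).
Setting these equal: 5r − 3 = −4r + 1, so r = 4/9.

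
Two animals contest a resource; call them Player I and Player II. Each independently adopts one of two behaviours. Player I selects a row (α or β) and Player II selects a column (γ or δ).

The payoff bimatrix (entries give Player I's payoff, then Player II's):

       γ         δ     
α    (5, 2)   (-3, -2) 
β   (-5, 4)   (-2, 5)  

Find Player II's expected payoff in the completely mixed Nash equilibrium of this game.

18/5

First find x, the probability Player I plays α, from Player II's indifference between γ and δ: 2x + 4(1−x) = −2x + 5(1−x), giving x = 1/5.
Since Player II is indifferent in equilibrium, Player II's expected payoff equals the payoff from either column against (1/5, 4/5). Using γ: 2(1/5) + 4(4/5) = 18/5.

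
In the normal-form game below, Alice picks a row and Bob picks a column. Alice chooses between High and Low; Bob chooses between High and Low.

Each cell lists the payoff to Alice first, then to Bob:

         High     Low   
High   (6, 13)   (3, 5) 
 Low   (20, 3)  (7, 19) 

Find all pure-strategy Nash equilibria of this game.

(High, High): Alice prefers Low (20 > 6) — not an equilibrium.
(High, Low): Alice prefers Low (7 > 3); Bob prefers High (13 > 5) — not an equilibrium.
(Low, High): Bob prefers Low (19 > 3) — not an equilibrium.
(Low, Low): Alice gets 7 ≥ 3 from High, and Bob gets 19 ≥ 3 from High — Nash equilibrium.

(Low, Low)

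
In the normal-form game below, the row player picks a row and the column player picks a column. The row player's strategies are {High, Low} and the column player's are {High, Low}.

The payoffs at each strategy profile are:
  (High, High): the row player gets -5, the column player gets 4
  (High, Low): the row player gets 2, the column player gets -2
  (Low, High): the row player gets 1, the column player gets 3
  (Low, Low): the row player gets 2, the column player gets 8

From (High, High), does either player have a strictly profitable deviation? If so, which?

The row player at (High, High) earns -5; deviating to Low yields 1 — a strict improvement.
The column player earns 4; deviating to Low yields -2 — not better.
Only the row player has a strictly profitable deviation.

The row player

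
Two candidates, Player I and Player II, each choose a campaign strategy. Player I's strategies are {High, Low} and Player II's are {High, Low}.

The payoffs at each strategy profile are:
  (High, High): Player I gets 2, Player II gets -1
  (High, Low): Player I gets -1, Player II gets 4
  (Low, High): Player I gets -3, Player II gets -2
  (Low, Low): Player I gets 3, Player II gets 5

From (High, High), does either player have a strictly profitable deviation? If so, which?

Player I at (High, High) earns 2; deviating to Low yields -3 — not better.
Player II earns -1; deviating to Low yields 4 — a strict improvement.
Only Player II has a strictly profitable deviation.

Player II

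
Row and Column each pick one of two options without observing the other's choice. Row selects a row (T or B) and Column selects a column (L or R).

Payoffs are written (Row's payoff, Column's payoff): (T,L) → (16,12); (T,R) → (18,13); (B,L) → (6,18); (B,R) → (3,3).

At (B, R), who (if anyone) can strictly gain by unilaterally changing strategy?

Both

Row at (B, R) earns 3; deviating to T yields 18 — a strict improvement.
Column earns 3; deviating to L yields 18 — a strict improvement.
Both Row and Column have strictly profitable deviations.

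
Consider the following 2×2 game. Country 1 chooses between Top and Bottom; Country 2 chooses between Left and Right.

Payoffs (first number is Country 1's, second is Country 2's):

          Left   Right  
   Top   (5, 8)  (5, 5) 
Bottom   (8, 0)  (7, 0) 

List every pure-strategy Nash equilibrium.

(Bottom, Left) and (Bottom, Right)

(Top, Left): Country 1 prefers Bottom (8 > 5) — not an equilibrium.
(Top, Right): Country 1 prefers Bottom (7 > 5); Country 2 prefers Left (8 > 5) — not an equilibrium.
(Bottom, Left): Country 1 gets 8 ≥ 5 from Top, and Country 2 gets 0 ≥ 0 from Right — Nash equilibrium.
(Bottom, Right): Country 1 gets 7 ≥ 5 from Top, and Country 2 gets 0 ≥ 0 from Left — Nash equilibrium.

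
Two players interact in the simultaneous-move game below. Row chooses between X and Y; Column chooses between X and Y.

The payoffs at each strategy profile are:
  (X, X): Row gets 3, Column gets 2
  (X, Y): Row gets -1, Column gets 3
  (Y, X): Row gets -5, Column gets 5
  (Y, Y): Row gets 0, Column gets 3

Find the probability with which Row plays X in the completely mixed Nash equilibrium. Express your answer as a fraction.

Let r be the probability that Row plays X. In a completely mixed equilibrium, Column must be indifferent between X and Y.
Column's expected payoff from X is 2r + 5(1−r); from Y it is 3r + 3(1−r).
Setting these equal: −3r + 5 = 3, so r = 2/3.

2/3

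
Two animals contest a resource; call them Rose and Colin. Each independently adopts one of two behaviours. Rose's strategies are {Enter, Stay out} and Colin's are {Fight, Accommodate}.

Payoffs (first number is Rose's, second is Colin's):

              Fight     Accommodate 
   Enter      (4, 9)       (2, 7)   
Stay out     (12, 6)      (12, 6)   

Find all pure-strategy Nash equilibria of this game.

(Stay out, Fight) and (Stay out, Accommodate)

(Enter, Fight): Rose prefers Stay out (12 > 4) — not an equilibrium.
(Enter, Accommodate): Rose prefers Stay out (12 > 2); Colin prefers Fight (9 > 7) — not an equilibrium.
(Stay out, Fight): Rose gets 12 ≥ 4 from Enter, and Colin gets 6 ≥ 6 from Accommodate — Nash equilibrium.
(Stay out, Accommodate): Rose gets 12 ≥ 2 from Enter, and Colin gets 6 ≥ 6 from Fight — Nash equilibrium.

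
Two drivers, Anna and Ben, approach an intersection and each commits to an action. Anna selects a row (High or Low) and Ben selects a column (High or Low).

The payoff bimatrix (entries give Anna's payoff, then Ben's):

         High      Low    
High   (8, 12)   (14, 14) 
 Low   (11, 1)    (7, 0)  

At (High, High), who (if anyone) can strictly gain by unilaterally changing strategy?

Both

Anna at (High, High) earns 8; deviating to Low yields 11 — a strict improvement.
Ben earns 12; deviating to Low yields 14 — a strict improvement.
Both Anna and Ben have strictly profitable deviations.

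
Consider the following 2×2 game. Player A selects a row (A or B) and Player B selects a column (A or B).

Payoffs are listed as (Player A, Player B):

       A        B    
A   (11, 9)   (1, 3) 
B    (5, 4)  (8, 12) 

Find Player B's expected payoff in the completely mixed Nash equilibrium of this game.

48/7

First find x, the probability Player A plays A, from Player B's indifference between A and B: 9x + 4(1−x) = 3x + 12(1−x), giving x = 4/7.
Since Player B is indifferent in equilibrium, Player B's expected payoff equals the payoff from either column against (4/7, 3/7). Using A: 9(4/7) + 4(3/7) = 48/7.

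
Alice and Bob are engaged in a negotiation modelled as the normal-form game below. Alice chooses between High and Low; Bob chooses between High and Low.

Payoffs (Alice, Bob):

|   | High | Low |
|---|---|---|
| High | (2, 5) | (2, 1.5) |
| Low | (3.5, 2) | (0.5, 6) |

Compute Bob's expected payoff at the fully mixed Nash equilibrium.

18/5

First find x, the probability Alice plays High, from Bob's indifference between High and Low: 5x + 2(1−x) = 1.5x + 6(1−x), giving x = 8/15.
Since Bob is indifferent in equilibrium, Bob's expected payoff equals the payoff from either column against (8/15, 7/15). Using High: 5(8/15) + 2(7/15) = 18/5.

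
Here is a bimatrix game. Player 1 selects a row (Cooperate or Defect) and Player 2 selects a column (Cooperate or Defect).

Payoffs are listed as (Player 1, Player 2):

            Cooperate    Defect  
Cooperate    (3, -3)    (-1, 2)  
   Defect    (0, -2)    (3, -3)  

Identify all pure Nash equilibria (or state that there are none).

(Cooperate, Cooperate): Player 2 prefers Defect (2 > -3) — not an equilibrium.
(Cooperate, Defect): Player 1 prefers Defect (3 > -1) — not an equilibrium.
(Defect, Cooperate): Player 1 prefers Cooperate (3 > 0) — not an equilibrium.
(Defect, Defect): Player 2 prefers Cooperate (-2 > -3) — not an equilibrium.

none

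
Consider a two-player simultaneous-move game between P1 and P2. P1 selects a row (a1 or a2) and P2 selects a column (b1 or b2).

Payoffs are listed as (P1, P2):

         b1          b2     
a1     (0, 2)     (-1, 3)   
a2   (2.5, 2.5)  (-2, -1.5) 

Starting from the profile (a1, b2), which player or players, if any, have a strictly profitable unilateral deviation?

P1 at (a1, b2) earns -1; deviating to a2 yields -2 — not better.
P2 earns 3; deviating to b1 yields 2 — not better.
Neither player can strictly improve; the profile is a Nash equilibrium.

Neither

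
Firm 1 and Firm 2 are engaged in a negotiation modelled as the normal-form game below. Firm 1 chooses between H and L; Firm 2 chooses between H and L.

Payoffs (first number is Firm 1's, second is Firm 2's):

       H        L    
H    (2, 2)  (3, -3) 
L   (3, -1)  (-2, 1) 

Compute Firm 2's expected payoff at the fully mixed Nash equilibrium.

-1/7

First find p, the probability Firm 1 plays H, from Firm 2's indifference between H and L: 2p − (1−p) = −3p + (1−p), giving p = 2/7.
Since Firm 2 is indifferent in equilibrium, Firm 2's expected payoff equals the payoff from either column against (2/7, 5/7). Using H: 2(2/7) − (5/7) = -1/7.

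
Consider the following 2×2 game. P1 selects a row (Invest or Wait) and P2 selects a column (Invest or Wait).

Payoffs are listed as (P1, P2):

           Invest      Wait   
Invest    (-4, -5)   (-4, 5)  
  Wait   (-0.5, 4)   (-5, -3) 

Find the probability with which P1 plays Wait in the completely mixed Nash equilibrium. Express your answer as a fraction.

Let r be the probability that P1 plays Invest. In a completely mixed equilibrium, P2 must be indifferent between Invest and Wait.
P2's expected payoff from Invest is −5r + 4(1−r); from Wait it is 5r − 3(1−r).
Setting these equal: −9r + 4 = 8r − 3, so r = 7/17.
Therefore P1 plays Wait with probability 1 − 7/17 = 10/17.

10/17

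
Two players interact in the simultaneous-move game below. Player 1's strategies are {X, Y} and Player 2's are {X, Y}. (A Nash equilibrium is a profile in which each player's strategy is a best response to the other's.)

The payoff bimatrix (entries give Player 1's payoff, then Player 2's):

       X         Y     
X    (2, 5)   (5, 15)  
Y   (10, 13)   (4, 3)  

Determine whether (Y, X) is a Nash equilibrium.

Yes

At (Y, X), Player 1 earns 10; switching to X would give 2, so Player 1 has no profitable deviation.
Player 2 earns 13; switching to Y would give 3, so Player 2 has no profitable deviation.
Neither player can gain by a unilateral deviation, so this profile is a Nash equilibrium.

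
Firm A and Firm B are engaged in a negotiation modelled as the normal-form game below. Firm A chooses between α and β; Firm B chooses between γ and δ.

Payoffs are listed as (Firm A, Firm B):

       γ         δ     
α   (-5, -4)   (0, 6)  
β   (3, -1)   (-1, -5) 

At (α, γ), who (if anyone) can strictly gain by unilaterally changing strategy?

Firm A at (α, γ) earns -5; deviating to β yields 3 — a strict improvement.
Firm B earns -4; deviating to δ yields 6 — a strict improvement.
Both Firm A and Firm B have strictly profitable deviations.

Both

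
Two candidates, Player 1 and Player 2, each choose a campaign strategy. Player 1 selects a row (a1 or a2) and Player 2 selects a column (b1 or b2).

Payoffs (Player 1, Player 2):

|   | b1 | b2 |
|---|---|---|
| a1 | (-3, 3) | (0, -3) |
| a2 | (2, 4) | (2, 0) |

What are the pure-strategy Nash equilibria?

(a2, b1)

(a1, b1): Player 1 prefers a2 (2 > -3) — not an equilibrium.
(a1, b2): Player 1 prefers a2 (2 > 0); Player 2 prefers b1 (3 > -3) — not an equilibrium.
(a2, b1): Player 1 gets 2 ≥ -3 from a1, and Player 2 gets 4 ≥ 0 from b2 — Nash equilibrium.
(a2, b2): Player 2 prefers b1 (4 > 0) — not an equilibrium.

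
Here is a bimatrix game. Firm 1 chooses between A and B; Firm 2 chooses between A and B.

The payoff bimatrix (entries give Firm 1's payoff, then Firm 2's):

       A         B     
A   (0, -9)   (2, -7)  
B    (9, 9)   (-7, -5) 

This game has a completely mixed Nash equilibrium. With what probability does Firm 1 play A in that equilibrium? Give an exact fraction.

Let x be the probability that Firm 1 plays A. In a completely mixed equilibrium, Firm 2 must be indifferent between A and B.
Firm 2's expected payoff from A is −9x + 9(1−x); from B it is −7x − 5(1−x).
Setting these equal: −18x + 9 = −2x − 5, so x = 7/8.

7/8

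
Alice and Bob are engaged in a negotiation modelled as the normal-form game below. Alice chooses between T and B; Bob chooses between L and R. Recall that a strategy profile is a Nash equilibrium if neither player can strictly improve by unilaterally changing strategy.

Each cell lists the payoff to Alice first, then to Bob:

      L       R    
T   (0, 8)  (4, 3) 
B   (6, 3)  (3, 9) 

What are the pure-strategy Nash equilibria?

none

(T, L): Alice prefers B (6 > 0) — not an equilibrium.
(T, R): Bob prefers L (8 > 3) — not an equilibrium.
(B, L): Bob prefers R (9 > 3) — not an equilibrium.
(B, R): Alice prefers T (4 > 3) — not an equilibrium.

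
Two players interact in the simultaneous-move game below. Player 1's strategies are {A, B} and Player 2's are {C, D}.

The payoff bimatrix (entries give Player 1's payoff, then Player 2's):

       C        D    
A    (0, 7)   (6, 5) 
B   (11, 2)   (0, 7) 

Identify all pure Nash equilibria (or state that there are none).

none

(A, C): Player 1 prefers B (11 > 0) — not an equilibrium.
(A, D): Player 2 prefers C (7 > 5) — not an equilibrium.
(B, C): Player 2 prefers D (7 > 2) — not an equilibrium.
(B, D): Player 1 prefers A (6 > 0) — not an equilibrium.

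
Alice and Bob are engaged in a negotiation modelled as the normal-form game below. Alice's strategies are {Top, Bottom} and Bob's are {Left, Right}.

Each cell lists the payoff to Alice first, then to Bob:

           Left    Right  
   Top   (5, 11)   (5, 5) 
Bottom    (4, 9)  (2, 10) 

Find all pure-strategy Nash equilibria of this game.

(Top, Left)

(Top, Left): Alice gets 5 ≥ 4 from Bottom, and Bob gets 11 ≥ 5 from Right — Nash equilibrium.
(Top, Right): Bob prefers Left (11 > 5) — not an equilibrium.
(Bottom, Left): Alice prefers Top (5 > 4); Bob prefers Right (10 > 9) — not an equilibrium.
(Bottom, Right): Alice prefers Top (5 > 2) — not an equilibrium.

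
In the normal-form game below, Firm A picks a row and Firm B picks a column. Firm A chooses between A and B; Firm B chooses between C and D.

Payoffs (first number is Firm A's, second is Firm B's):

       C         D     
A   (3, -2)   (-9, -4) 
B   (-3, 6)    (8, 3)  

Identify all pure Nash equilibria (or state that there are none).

(A, C)

(A, C): Firm A gets 3 ≥ -3 from B, and Firm B gets -2 ≥ -4 from D — Nash equilibrium.
(A, D): Firm A prefers B (8 > -9); Firm B prefers C (-2 > -4) — not an equilibrium.
(B, C): Firm A prefers A (3 > -3) — not an equilibrium.
(B, D): Firm B prefers C (6 > 3) — not an equilibrium.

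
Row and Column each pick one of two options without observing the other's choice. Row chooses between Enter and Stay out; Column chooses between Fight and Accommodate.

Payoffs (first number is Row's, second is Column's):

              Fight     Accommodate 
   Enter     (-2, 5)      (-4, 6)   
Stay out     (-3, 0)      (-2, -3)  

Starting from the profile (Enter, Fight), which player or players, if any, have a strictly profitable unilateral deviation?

Column

Row at (Enter, Fight) earns -2; deviating to Stay out yields -3 — not better.
Column earns 5; deviating to Accommodate yields 6 — a strict improvement.
Only Column has a strictly profitable deviation.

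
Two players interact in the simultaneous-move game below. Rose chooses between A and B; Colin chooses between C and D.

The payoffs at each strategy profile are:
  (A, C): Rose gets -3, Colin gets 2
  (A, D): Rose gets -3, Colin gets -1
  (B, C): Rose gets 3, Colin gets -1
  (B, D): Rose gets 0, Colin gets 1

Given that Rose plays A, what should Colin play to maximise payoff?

Against A, Colin earns 2 from C and -1 from D.
So C is the best response.

C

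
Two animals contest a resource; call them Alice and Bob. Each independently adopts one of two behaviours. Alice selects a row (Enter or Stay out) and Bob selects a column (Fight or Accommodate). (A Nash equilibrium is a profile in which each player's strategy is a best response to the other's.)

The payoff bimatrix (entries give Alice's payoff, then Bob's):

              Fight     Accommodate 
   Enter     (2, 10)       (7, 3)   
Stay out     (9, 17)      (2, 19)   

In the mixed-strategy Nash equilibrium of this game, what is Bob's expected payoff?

First find p, the probability Alice plays Enter, from Bob's indifference between Fight and Accommodate: 10p + 17(1−p) = 3p + 19(1−p), giving p = 2/9.
Since Bob is indifferent in equilibrium, Bob's expected payoff equals the payoff from either column against (2/9, 7/9). Using Fight: 10(2/9) + 17(7/9) = 139/9.

139/9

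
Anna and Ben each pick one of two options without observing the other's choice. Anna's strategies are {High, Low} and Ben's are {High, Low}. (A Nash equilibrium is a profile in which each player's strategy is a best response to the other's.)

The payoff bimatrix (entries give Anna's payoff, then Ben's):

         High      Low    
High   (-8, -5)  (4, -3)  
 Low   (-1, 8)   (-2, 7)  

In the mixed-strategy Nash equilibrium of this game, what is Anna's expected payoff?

-20/13

First find y, the probability Ben plays High, from Anna's indifference between High and Low: −8y + 4(1−y) = −y − 2(1−y), giving y = 6/13.
Since Anna is indifferent in equilibrium, Anna's expected payoff equals the payoff from either row against (6/13, 7/13). Using High: −8(6/13) + 4(7/13) = -20/13.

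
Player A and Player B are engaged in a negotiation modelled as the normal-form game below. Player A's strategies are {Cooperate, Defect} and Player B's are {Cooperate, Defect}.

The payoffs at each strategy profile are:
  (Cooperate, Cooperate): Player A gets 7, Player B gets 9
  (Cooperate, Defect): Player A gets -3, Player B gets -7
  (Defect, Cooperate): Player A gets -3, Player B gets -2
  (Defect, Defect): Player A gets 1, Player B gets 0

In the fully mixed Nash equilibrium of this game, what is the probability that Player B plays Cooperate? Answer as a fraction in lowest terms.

2/7

Let q be the probability that Player B plays Cooperate. In a completely mixed equilibrium, Player A must be indifferent between Cooperate and Defect.
Player A's expected payoff from Cooperate is 7q − 3(1−q); from Defect it is −3q + (1−q).
Setting these equal: 10q − 3 = −4q + 1, so q = 2/7.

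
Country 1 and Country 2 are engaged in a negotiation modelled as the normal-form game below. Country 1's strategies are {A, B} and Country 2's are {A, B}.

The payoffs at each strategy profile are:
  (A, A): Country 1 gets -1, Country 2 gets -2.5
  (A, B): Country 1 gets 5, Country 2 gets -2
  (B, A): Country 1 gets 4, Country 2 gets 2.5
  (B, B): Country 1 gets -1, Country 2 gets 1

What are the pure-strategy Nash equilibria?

(A, A): Country 1 prefers B (4 > -1); Country 2 prefers B (-2 > -2.5) — not an equilibrium.
(A, B): Country 1 gets 5 ≥ -1 from B, and Country 2 gets -2 ≥ -2.5 from A — Nash equilibrium.
(B, A): Country 1 gets 4 ≥ -1 from A, and Country 2 gets 2.5 ≥ 1 from B — Nash equilibrium.
(B, B): Country 1 prefers A (5 > -1); Country 2 prefers A (2.5 > 1) — not an equilibrium.

(A, B) and (B, A)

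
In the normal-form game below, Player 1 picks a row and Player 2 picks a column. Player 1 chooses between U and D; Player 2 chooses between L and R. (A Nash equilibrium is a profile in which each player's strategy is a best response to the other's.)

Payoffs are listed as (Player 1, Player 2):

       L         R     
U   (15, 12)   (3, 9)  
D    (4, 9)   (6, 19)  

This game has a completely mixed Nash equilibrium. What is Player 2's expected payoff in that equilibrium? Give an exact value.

147/13

First find x, the probability Player 1 plays U, from Player 2's indifference between L and R: 12x + 9(1−x) = 9x + 19(1−x), giving x = 10/13.
Since Player 2 is indifferent in equilibrium, Player 2's expected payoff equals the payoff from either column against (10/13, 3/13). Using L: 12(10/13) + 9(3/13) = 147/13.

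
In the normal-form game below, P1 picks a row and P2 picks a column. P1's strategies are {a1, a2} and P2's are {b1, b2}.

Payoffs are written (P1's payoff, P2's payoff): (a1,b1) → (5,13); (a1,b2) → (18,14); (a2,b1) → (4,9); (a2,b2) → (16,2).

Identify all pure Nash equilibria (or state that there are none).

(a1, b2)

(a1, b1): P2 prefers b2 (14 > 13) — not an equilibrium.
(a1, b2): P1 gets 18 ≥ 16 from a2, and P2 gets 14 ≥ 13 from b1 — Nash equilibrium.
(a2, b1): P1 prefers a1 (5 > 4) — not an equilibrium.
(a2, b2): P1 prefers a1 (18 > 16); P2 prefers b1 (9 > 2) — not an equilibrium.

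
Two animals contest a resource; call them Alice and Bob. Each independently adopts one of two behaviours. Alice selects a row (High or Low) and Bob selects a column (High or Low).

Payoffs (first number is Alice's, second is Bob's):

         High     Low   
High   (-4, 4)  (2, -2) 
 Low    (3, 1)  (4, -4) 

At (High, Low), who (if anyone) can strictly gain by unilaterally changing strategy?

Alice at (High, Low) earns 2; deviating to Low yields 4 — a strict improvement.
Bob earns -2; deviating to High yields 4 — a strict improvement.
Both Alice and Bob have strictly profitable deviations.

Both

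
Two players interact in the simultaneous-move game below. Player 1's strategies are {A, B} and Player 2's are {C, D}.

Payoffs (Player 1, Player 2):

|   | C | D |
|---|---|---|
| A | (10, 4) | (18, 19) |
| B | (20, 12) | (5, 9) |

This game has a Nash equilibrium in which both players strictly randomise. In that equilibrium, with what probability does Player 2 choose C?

13/23

Let y be the probability that Player 2 plays C. In a completely mixed equilibrium, Player 1 must be indifferent between A and B.
Player 1's expected payoff from A is 10y + 18(1−y); from B it is 20y + 5(1−y).
Setting these equal: −8y + 18 = 15y + 5, so y = 13/23.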